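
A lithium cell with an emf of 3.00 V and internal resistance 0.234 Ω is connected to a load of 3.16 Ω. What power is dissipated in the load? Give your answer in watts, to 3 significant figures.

With r and R in series, I = ε/(r+R); the load dissipates I²R.
I = ε / (r + R) = 3.00 / (0.234 + 3.16) = 0.8839 A
P_load = I² R = (0.8839)² × 3.16 = 2.469 W

2.47 W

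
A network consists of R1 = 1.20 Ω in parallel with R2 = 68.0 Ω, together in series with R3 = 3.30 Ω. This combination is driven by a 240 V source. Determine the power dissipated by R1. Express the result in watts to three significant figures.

Combine R1 and R2 into their parallel equivalent first, reducing the network to two series resistors.
R_p = (1.20×68.0)/(1.20+68.0) = 1.179 Ω
R_total = R_p + 3.30 = 1.179 + 3.30 = 4.479 Ω
I = V / R_total = 240 / 4.479 = 53.58 A
Voltage across the parallel pair: V_p = I × R_p = 53.58 × 1.179 = 63.18 V
R1 sits across V_p; its power is V_p²/R.
P_R1 = (63.18)² / 1.20 = 3327 W

3330 W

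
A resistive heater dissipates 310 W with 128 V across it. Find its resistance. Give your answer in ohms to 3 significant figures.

From P = V I = I²R = V²/R, with the two given quantities we get R = V² / P.
R = (128)² / 310 = 52.85 Ω

52.9 Ω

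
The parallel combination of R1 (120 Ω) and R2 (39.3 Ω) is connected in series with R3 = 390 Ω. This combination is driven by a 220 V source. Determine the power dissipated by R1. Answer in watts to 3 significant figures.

2.01 W

Reduce the parallel combination to a single R_p; the circuit then becomes R_p in series with the remaining resistor.
R_p = (120×39.3)/(120+39.3) = 29.60 Ω
R_total = R_p + 390 = 29.60 + 390 = 419.6 Ω
I = V / R_total = 220 / 419.6 = 0.5243 A
Voltage across the parallel pair: V_p = I × R_p = 0.5243 × 29.60 = 15.52 V
Use P = V²/R for R1 with V = V_p.
P_R1 = (15.52)² / 120 = 2.008 W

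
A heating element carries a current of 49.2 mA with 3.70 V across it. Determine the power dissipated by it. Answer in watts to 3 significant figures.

0.182 W

With V and I both given, power follows immediately from P = V I.
P = 3.70 V × 0.04920 A = 0.1820 W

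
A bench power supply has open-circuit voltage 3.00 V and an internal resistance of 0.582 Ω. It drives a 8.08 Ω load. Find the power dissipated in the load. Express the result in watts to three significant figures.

The internal resistance and the load are in series, so the same I flows through both; get I from ε/(r+R), then I²R for the load.
I = ε / (r + R) = 3.00 / (0.582 + 8.08) = 0.3463 A
P_load = I² R = (0.3463)² × 8.08 = 0.9692 W

0.969 W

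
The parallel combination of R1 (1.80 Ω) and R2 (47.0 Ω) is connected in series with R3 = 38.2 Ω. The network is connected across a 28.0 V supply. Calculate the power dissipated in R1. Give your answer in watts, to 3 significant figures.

0.821 W

Reduce the parallel combination to a single R_p; the circuit then becomes R_p in series with the remaining resistor.
R_p = (1.80×47.0)/(1.80+47.0) = 1.734 Ω
R_total = R_p + 38.2 = 1.734 + 38.2 = 39.93 Ω
I = V / R_total = 28.0 / 39.93 = 0.7012 A
Voltage across the parallel pair: V_p = I × R_p = 0.7012 × 1.734 = 1.216 V
Use P = V²/R for R1 with V = V_p.
P_R1 = (1.216)² / 1.80 = 0.8209 W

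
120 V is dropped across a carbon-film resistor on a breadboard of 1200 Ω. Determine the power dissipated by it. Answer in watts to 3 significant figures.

12.0 W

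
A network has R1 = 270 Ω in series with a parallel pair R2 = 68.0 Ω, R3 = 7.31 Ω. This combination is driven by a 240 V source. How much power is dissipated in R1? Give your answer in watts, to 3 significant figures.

Reduce the parallel pair to R_p first; the network is then a simple series string.
R_p = (68.0×7.31)/(68.0+7.31) = 6.600 Ω
R_total = 270 + 6.600 = 276.6 Ω
I = V / R_total = 240 / 276.6 = 0.8677 A
All the current flows through R1; use P = I²R.
P_R1 = (0.8677)² × 270 = 203.3 W

203 W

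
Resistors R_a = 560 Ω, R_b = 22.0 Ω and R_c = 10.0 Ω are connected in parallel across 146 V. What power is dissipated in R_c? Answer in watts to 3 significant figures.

2130 W

R_c sits directly across the source, so P = V²/R with V = 146 V.
P_R_c = V² / R_c = (146)² / 10.0 Ω = 2132 W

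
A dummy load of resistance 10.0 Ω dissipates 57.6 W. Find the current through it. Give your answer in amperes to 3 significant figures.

2.40 A

The two known quantities fix the third via I = √(P / R).
I = √(57.6 / 10.0) = 2.400 A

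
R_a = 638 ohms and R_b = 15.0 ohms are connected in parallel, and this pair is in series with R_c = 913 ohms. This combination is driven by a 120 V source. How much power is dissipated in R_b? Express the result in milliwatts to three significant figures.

240 mW

First find R_p for the parallel pair, then treat R_p + R_c as a series loop.
R_p = (638×15.0)/(638+15.0) = 14.66 Ω
R_total = R_p + 913 = 14.66 + 913 = 927.7 Ω
I = V / R_total = 120 / 927.7 = 0.1294 A
Voltage across the parallel pair: V_p = I × R_p = 0.1294 × 14.66 = 1.896 V
R_b sits across V_p; its power is V_p²/R.
P_R_b = (1.896)² / 15.0 = 0.2396 W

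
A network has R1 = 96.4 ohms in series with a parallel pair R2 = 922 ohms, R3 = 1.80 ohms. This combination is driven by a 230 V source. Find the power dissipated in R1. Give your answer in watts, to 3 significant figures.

529 W

Replace R2 and R3 with their parallel equivalent so the circuit becomes R1 in series with R_p.
R_p = (922×1.80)/(922+1.80) = 1.796 Ω
R_total = 96.4 + 1.796 = 98.20 Ω
I = V / R_total = 230 / 98.20 = 2.342 A
R1 carries the full series current, so P = I²R.
P_R1 = (2.342)² × 96.4 = 528.9 W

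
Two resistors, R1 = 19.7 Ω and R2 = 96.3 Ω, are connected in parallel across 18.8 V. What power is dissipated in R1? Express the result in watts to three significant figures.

17.9 W

R1 sits directly across the source, so P = V²/R with V = 18.8 V.
P_R1 = V² / R1 = (18.8)² / 19.7 Ω = 17.94 W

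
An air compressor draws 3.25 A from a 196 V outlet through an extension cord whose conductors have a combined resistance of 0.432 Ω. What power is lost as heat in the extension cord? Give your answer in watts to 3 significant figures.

The extension cord and load are in series, so the same current flows in both; the loss is I²R_line.
The extension cord carries the full 3.25 A.
P_line = I² R_line = (3.250)² × 0.432 = 4.563 W

4.56 W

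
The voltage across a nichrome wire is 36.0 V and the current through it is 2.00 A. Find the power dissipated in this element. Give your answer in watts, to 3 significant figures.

Since both terminal voltage and current are stated, P = V I gives the power in one step.
P = 36.0 V × 2.000 A = 72.00 W

72.0 W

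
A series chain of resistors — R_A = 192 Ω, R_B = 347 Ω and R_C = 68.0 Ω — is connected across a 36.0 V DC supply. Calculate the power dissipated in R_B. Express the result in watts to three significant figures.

Since the resistors are in series they all carry the loop current I = V/R_total; the power in any one is I²R.
R_total = 192 + 347 + 68.0 = 607.0 Ω
I = V / R_total = 36.0 / 607.0 = 0.05931 A
P_R_B = I² × R_B = (0.05931)² × 347 = 1.221 W

1.22 W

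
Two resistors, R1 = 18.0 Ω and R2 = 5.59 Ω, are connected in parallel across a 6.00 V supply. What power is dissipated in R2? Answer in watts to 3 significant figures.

Each parallel branch sees the full supply voltage, so P = V²/R applies directly to the target branch.
P_R2 = V² / R2 = (6.00)² / 5.59 Ω = 6.440 W

6.44 W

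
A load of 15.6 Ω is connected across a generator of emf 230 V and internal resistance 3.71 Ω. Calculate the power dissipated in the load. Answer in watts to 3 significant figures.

2210 W

The internal resistance and the load are in series, so the same I flows through both; get I from ε/(r+R), then I²R for the load.
I = ε / (r + R) = 230 / (3.71 + 15.6) = 11.91 A
P_load = I² R = (11.91)² × 15.6 = 2213 W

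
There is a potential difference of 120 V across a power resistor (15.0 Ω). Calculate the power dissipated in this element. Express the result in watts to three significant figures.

Voltage and resistance are given, so P = V²/R is the one-step route.
P = (120 V)² / 15.0 Ω = 960.0 W

960 W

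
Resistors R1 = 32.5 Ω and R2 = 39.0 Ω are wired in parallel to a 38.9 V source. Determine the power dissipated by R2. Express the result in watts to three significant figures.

38.8 W

The supply voltage appears across each parallel branch — just use P = V²/R2.
P_R2 = V² / R2 = (38.9)² / 39.0 Ω = 38.80 W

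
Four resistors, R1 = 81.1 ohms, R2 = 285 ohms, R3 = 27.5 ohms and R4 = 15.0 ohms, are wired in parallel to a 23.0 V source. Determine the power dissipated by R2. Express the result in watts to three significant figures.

1.86 W

R2 sits directly across the source, so P = V²/R with V = 23.0 V.
P_R2 = V² / R2 = (23.0)² / 285 Ω = 1.856 W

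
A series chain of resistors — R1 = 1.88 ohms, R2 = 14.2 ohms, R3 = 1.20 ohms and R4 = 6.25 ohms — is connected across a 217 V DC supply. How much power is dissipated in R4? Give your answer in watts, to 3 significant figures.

532 W

Series elements share the same current, so find I first, then use P = I²R.
R_total = 1.88 + 14.2 + 1.20 + 6.25 = 23.53 Ω
I = V / R_total = 217 / 23.53 = 9.222 A
P_R4 = I² × R4 = (9.222)² × 6.25 = 531.6 W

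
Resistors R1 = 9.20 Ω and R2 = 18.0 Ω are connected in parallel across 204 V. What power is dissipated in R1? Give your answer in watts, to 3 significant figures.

Parallel branches share the same voltage; P = V²/R gives the branch power in one step.
P_R1 = V² / R1 = (204)² / 9.20 Ω = 4523 W

4520 W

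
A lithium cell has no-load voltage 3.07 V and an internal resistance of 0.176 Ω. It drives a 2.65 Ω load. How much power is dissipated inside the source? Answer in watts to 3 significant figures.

0.208 W

r is in series with the load, so it carries the full circuit current — the loss in it is I²r.
I = ε / (r + R) = 3.07 / (0.176 + 2.65) = 1.086 A
P_int = I² r = (1.086)² × 0.176 = 0.2077 W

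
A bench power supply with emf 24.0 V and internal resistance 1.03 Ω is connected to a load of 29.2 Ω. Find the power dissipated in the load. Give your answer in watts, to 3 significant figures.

18.4 W

Find the circuit current first, then P = I²R for the load (series elements share I).
I = ε / (r + R) = 24.0 / (1.03 + 29.2) = 0.7939 A
P_load = I² R = (0.7939)² × 29.2 = 18.40 W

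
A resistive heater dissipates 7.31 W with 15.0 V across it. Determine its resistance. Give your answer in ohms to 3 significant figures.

The two known quantities fix the third via R = V² / P.
R = (15.0)² / 7.31 = 30.78 Ω

30.8 Ω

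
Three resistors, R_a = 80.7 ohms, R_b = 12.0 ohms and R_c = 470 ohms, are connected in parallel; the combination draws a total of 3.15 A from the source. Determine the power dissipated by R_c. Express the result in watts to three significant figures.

2.20 W

Only the total current is stated, so first find the parallel equivalent to get the voltage across the combination.
1/R_eq = 1/80.7 + 1/12.0 + 1/470 ⇒ R_eq = 10.22 Ω
V = I_total × R_eq = 3.150 × 10.22 = 32.19 V
P_R_c = V² / R_c = (32.19)² / 470 = 2.205 W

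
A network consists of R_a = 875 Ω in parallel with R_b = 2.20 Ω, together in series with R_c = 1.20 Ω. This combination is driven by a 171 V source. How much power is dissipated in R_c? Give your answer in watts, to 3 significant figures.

Collapse the R_a‖R_b pair into one equivalent R_p; then R_p and R_c form a series string.
R_p = (875×2.20)/(875+2.20) = 2.194 Ω
R_total = R_p + 1.20 = 2.194 + 1.20 = 3.394 Ω
I = V / R_total = 171 / 3.394 = 50.38 A
All the supply current flows through R_c; use P = I²R_c.
P_R_c = (50.38)² × 1.20 = 3045 W

3050 W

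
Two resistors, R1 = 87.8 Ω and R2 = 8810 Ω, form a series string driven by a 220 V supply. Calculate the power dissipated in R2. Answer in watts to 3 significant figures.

Series elements share the same current, so find I first, then use P = I²R.
R_total = 87.8 + 8810 = 8898 Ω
I = V / R_total = 220 / 8898 = 0.02473 A
P_R2 = I² × R2 = (0.02473)² × 8810 = 5.386 W

5.39 W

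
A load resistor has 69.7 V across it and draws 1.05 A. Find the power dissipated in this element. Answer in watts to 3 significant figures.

73.2 W

Since both terminal voltage and current are stated, P = V I gives the power in one step.
P = 69.7 V × 1.050 A = 73.19 W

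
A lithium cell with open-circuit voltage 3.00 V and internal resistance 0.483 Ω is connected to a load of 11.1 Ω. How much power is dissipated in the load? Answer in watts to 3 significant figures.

With r and R in series, I = ε/(r+R); the load dissipates I²R.
I = ε / (r + R) = 3.00 / (0.483 + 11.1) = 0.2590 A
P_load = I² R = (0.2590)² × 11.1 = 0.7446 W

0.745 W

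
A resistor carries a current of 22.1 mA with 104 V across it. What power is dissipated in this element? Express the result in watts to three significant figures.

2.30 W

Since both terminal voltage and current are stated, P = V I gives the power in one step.
P = 104 V × 0.02210 A = 2.298 W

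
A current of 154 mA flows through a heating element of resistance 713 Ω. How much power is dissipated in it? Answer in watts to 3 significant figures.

The current through and the resistance of the element are both given; use P = I²R.
P = (0.1540 A)² × 713 Ω = 16.91 W

16.9 W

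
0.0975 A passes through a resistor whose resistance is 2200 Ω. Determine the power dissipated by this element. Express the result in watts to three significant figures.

20.9 W

Current and resistance are given, so P = I²R is the direct form.
P = (0.09750 A)² × 2200 Ω = 20.91 W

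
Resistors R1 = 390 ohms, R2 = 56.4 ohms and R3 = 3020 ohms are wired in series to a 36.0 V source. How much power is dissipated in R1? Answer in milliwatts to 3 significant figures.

The current is common to all series resistors; compute it, then apply P = I²R for the target.
R_total = 390 + 56.4 + 3020 = 3466 Ω
I = V / R_total = 36.0 / 3466 = 0.01039 A
P_R1 = I² × R1 = (0.01039)² × 390 = 0.04206 W

42.1 mW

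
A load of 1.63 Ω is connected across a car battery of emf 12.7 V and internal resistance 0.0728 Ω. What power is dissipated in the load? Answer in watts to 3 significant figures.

With r and R in series, I = ε/(r+R); the load dissipates I²R.
I = ε / (r + R) = 12.7 / (0.0728 + 1.63) = 7.458 A
P_load = I² R = (7.458)² × 1.63 = 90.67 W

90.7 W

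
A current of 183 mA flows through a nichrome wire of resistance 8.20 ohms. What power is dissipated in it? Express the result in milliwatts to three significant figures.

275 mW

Current and resistance are given, so P = I²R is the direct form.
P = (0.1830 A)² × 8.20 Ω = 0.2746 W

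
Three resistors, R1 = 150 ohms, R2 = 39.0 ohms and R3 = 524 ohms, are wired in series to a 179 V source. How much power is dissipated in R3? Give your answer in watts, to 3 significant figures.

Series elements share the same current, so find I first, then use P = I²R.
R_total = 150 + 39.0 + 524 = 713.0 Ω
I = V / R_total = 179 / 713.0 = 0.2511 A
P_R3 = I² × R3 = (0.2511)² × 524 = 33.03 W

33.0 W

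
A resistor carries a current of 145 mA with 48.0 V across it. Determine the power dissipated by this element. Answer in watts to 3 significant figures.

6.96 W

Since both terminal voltage and current are stated, P = V I gives the power in one step.
P = 48.0 V × 0.1450 A = 6.960 W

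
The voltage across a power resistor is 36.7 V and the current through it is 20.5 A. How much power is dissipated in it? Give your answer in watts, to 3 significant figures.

752 W

V and I are known directly — P = V I, no intermediate step needed.
P = 36.7 V × 20.50 A = 752.4 W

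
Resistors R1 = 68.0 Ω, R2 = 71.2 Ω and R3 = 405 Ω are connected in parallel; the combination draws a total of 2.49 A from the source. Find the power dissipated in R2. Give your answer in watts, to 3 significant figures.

89.3 W

We need the common branch voltage; get it from I_total × R_eq, then P = V²/R for the branch.
1/R_eq = 1/68.0 + 1/71.2 + 1/405 ⇒ R_eq = 32.03 Ω
V = I_total × R_eq = 2.490 × 32.03 = 79.76 V
P_R2 = V² / R2 = (79.76)² / 71.2 = 89.34 W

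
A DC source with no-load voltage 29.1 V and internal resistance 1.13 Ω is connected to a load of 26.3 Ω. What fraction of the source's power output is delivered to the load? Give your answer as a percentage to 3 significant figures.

Efficiency is P_load / P_total. With a series r and R sharing the same I, P = I²R for each, so η = R/(R+r).
η = R / (R + r) = 26.3 / (26.3 + 1.13) = 0.9588

95.9 %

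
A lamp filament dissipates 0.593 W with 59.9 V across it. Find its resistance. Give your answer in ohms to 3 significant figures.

From P = V I = I²R = V²/R, with the two given quantities we get R = V² / P.
R = (59.9)² / 0.593 = 6051 Ω

6050 Ω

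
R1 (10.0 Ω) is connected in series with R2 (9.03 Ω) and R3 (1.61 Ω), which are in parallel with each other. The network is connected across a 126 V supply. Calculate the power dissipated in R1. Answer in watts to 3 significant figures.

Replace R2 and R3 with their parallel equivalent so the circuit becomes R1 in series with R_p.
R_p = (9.03×1.61)/(9.03+1.61) = 1.366 Ω
R_total = 10.0 + 1.366 = 11.37 Ω
I = V / R_total = 126 / 11.37 = 11.09 A
R1 carries the full series current, so P = I²R.
P_R1 = (11.09)² × 10.0 = 1229 W

1230 W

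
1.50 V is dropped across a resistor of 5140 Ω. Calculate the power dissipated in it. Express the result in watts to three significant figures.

V and R are stated; P = V²/R avoids computing the current.
P = (1.50 V)² / 5140 Ω = 0.0004377 W

0.000438 W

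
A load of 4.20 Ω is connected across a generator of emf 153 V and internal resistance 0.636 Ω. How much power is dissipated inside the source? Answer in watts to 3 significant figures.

637 W

The internal resistance carries the same current as the load; P_int = I²r.
I = ε / (r + R) = 153 / (0.636 + 4.20) = 31.64 A
P_int = I² r = (31.64)² × 0.636 = 636.6 W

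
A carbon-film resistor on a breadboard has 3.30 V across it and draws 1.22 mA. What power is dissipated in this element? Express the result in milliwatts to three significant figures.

Since both terminal voltage and current are stated, P = V I gives the power in one step.
P = 3.30 V × 0.001220 A = 0.004026 W

4.03 mW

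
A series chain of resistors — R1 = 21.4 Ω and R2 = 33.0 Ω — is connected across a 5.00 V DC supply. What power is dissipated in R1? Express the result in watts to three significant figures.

In a series string the same current flows through every resistor — find that current, then P = I²R for the one we want.
R_total = 21.4 + 33.0 = 54.40 Ω
I = V / R_total = 5.00 / 54.40 = 0.09191 A
P_R1 = I² × R1 = (0.09191)² × 21.4 = 0.1808 W

0.181 W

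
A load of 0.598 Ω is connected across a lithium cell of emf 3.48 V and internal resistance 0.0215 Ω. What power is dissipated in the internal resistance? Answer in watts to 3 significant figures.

The internal resistance carries the same current as the load; P_int = I²r.
I = ε / (r + R) = 3.48 / (0.0215 + 0.598) = 5.617 A
P_int = I² r = (5.617)² × 0.0215 = 0.6784 W

0.678 W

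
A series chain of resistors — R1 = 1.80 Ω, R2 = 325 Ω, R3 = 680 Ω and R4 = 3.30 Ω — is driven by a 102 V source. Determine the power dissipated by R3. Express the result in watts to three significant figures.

Every series element carries the same I. Get I from the total resistance, then P = I² × R3.
R_total = 1.80 + 325 + 680 + 3.30 = 1010 Ω
I = V / R_total = 102 / 1010 = 0.1010 A
P_R3 = I² × R3 = (0.1010)² × 680 = 6.934 W

6.93 W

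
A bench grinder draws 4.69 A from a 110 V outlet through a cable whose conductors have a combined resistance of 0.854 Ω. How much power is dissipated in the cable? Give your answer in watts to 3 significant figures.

Only the current and the line resistance are needed for the I²R loss.
The cable carries the full 4.69 A.
P_line = I² R_line = (4.690)² × 0.854 = 18.78 W

18.8 W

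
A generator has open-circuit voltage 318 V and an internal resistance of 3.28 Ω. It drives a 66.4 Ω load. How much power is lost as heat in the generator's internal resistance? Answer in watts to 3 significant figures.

68.3 W

Internal loss is I²r, with I set by the total series resistance r+R.
I = ε / (r + R) = 318 / (3.28 + 66.4) = 4.564 A
P_int = I² r = (4.564)² × 3.28 = 68.31 W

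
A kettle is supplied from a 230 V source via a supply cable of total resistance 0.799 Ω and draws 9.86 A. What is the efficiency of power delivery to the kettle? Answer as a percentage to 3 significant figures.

The supply cable carries the full 9.86 A.
P_line = I² R_line = (9.860)² × 0.799 = 77.68 W
P_source = V I = 230 × 9.860 = 2268 W; P_load = 2190 W
η = P_load / P_source = 2190 / 2268 = 0.9657

96.6 %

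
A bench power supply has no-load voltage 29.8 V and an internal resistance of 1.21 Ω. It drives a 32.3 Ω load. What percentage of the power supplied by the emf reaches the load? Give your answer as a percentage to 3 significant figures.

Efficiency is P_load / P_total. With a series r and R sharing the same I, P = I²R for each, so η = R/(R+r).
η = R / (R + r) = 32.3 / (32.3 + 1.21) = 0.9639

96.4 %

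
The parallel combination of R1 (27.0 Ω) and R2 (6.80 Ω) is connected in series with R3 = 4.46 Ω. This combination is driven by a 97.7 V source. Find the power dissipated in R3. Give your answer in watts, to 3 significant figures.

Reduce the parallel combination to a single R_p; the circuit then becomes R_p in series with the remaining resistor.
R_p = (27.0×6.80)/(27.0+6.80) = 5.432 Ω
R_total = R_p + 4.46 = 5.432 + 4.46 = 9.892 Ω
I = V / R_total = 97.7 / 9.892 = 9.877 A
R3 carries the full series current, so P = I²R.
P_R3 = (9.877)² × 4.46 = 435.1 W

435 W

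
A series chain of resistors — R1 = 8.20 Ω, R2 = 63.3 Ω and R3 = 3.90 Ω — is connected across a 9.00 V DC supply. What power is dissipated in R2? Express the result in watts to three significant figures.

Every series element carries the same I. Get I from the total resistance, then P = I² × R2.
R_total = 8.20 + 63.3 + 3.90 = 75.40 Ω
I = V / R_total = 9.00 / 75.40 = 0.1194 A
P_R2 = I² × R2 = (0.1194)² × 63.3 = 0.9019 W

0.902 W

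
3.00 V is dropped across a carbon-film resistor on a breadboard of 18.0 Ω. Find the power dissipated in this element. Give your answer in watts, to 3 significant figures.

With V across and R both known, P = V²/R gives the dissipation directly.
P = (3.00 V)² / 18.0 Ω = 0.5000 W

0.500 W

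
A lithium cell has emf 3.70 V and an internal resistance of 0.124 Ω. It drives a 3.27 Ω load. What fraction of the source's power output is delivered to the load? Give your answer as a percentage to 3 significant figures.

Efficiency is P_load / P_total. With a series r and R sharing the same I, P = I²R for each, so η = R/(R+r).
η = R / (R + r) = 3.27 / (3.27 + 0.124) = 0.9635

96.3 %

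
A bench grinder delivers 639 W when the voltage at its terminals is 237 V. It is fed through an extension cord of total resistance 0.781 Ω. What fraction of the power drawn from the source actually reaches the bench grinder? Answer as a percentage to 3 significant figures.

99.1 %

I = P / V = 639 / 237 = 2.696 A through the extension cord.
P_line = I² R_line = (2.696)² × 0.781 = 5.677 W
P_source = P_load + P_line = 639.0 + 5.677 = 644.7 W
η = P_load / P_source = 639.0 / 644.7 = 0.9912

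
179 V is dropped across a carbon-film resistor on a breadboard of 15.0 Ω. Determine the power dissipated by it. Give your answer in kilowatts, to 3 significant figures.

Voltage and resistance are given, so P = V²/R is the one-step route.
P = (179 V)² / 15.0 Ω = 2136 W

2.14 kW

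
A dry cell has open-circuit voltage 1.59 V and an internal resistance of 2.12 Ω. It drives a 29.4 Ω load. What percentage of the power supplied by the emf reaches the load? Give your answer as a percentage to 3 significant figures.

Efficiency is P_load / P_total. With a series r and R sharing the same I, P = I²R for each, so η = R/(R+r).
η = R / (R + r) = 29.4 / (29.4 + 2.12) = 0.9327

93.3 %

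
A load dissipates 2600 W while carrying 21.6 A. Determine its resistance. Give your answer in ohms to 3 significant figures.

5.57 Ω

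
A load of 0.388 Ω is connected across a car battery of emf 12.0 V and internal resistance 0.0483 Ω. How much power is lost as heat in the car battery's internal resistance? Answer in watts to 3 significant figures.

36.5 W

r is in series with the load, so it carries the full circuit current — the loss in it is I²r.
I = ε / (r + R) = 12.0 / (0.0483 + 0.388) = 27.50 A
P_int = I² r = (27.50)² × 0.0483 = 36.54 W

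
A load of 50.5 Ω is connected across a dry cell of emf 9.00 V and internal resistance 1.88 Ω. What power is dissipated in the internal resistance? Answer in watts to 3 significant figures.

The internal resistance carries the same current as the load; P_int = I²r.
I = ε / (r + R) = 9.00 / (1.88 + 50.5) = 0.1718 A
P_int = I² r = (0.1718)² × 1.88 = 0.05550 W

0.0555 W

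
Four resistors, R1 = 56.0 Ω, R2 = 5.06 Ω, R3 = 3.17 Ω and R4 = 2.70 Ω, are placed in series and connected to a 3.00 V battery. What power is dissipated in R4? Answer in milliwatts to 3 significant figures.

5.42 mW

Every series element carries the same I. Get I from the total resistance, then P = I² × R4.
R_total = 56.0 + 5.06 + 3.17 + 2.70 = 66.93 Ω
I = V / R_total = 3.00 / 66.93 = 0.04482 A
P_R4 = I² × R4 = (0.04482)² × 2.70 = 0.005425 W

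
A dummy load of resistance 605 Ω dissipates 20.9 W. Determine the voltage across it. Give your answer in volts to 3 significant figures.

112 V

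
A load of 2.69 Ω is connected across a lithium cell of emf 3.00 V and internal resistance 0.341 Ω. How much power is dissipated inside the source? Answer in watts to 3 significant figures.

The internal resistance carries the same current as the load; P_int = I²r.
I = ε / (r + R) = 3.00 / (0.341 + 2.69) = 0.9898 A
P_int = I² r = (0.9898)² × 0.341 = 0.3341 W

0.334 W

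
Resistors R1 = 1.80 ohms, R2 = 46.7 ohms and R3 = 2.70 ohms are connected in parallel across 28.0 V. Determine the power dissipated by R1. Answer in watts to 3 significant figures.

Each parallel branch sees the full supply voltage, so P = V²/R applies directly to the target branch.
P_R1 = V² / R1 = (28.0)² / 1.80 Ω = 435.6 W

436 W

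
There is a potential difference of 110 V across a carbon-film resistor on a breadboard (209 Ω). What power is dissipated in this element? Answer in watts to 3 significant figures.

With V across and R both known, P = V²/R gives the dissipation directly.
P = (110 V)² / 209 Ω = 57.89 W

57.9 W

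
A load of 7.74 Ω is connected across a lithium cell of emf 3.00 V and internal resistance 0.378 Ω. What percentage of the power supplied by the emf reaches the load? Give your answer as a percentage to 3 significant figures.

95.3 %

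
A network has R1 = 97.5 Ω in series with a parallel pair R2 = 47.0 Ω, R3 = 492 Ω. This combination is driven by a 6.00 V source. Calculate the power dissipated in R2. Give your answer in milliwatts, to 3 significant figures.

71.5 mW

First combine the parallel branches into one equivalent R_p, then R1 + R_p is a series pair.
R_p = (47.0×492)/(47.0+492) = 42.90 Ω
R_total = 97.5 + 42.90 = 140.4 Ω
I = V / R_total = 6.00 / 140.4 = 0.04273 A
Voltage across the parallel pair: V_p = I × R_p = 0.04273 × 42.90 = 1.833 V
R2 is across V_p, so use P = V²/R for that branch.
P_R2 = (1.833)² / 47.0 = 0.07152 W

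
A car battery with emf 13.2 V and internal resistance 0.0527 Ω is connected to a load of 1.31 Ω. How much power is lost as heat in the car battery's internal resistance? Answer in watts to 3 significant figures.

The source's internal resistance is just another series element carrying I; its dissipation is I²r.
I = ε / (r + R) = 13.2 / (0.0527 + 1.31) = 9.687 A
P_int = I² r = (9.687)² × 0.0527 = 4.945 W

4.94 W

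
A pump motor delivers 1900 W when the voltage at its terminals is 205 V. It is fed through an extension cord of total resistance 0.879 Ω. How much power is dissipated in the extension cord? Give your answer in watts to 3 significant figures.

The extension cord is a series resistance carrying the load current; its dissipation is I²R_line.
I = P / V = 1900 / 205 = 9.268 A through the extension cord.
P_line = I² R_line = (9.268)² × 0.879 = 75.51 W

75.5 W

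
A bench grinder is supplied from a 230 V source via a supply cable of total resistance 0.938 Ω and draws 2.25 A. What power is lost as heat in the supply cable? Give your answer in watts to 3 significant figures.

4.75 W

The supply cable is a series resistance carrying the load current; its dissipation is I²R_line.
The supply cable carries the full 2.25 A.
P_line = I² R_line = (2.250)² × 0.938 = 4.749 W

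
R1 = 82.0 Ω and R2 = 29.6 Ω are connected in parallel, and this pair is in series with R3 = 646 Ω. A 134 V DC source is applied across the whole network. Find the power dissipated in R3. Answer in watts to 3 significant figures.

26.0 W

Reduce the parallel combination to a single R_p; the circuit then becomes R_p in series with the remaining resistor.
R_p = (82.0×29.6)/(82.0+29.6) = 21.75 Ω
R_total = R_p + 646 = 21.75 + 646 = 667.7 Ω
I = V / R_total = 134 / 667.7 = 0.2007 A
R3 carries the full series current, so P = I²R.
P_R3 = (0.2007)² × 646 = 26.01 W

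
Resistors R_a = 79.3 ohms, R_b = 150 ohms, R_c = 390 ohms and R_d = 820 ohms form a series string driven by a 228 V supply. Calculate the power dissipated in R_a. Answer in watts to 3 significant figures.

1.99 W

Since the resistors are in series they all carry the loop current I = V/R_total; the power in any one is I²R.
R_total = 79.3 + 150 + 390 + 820 = 1439 Ω
I = V / R_total = 228 / 1439 = 0.1584 A
P_R_a = I² × R_a = (0.1584)² × 79.3 = 1.990 W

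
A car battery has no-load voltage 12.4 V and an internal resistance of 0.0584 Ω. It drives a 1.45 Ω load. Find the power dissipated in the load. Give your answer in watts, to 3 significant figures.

Find the circuit current first, then P = I²R for the load (series elements share I).
I = ε / (r + R) = 12.4 / (0.0584 + 1.45) = 8.221 A
P_load = I² R = (8.221)² × 1.45 = 97.99 W

98.0 W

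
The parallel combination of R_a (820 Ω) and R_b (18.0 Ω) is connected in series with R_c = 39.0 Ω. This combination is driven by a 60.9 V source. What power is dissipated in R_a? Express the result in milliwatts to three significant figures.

Reduce the parallel combination to a single R_p; the circuit then becomes R_p in series with the remaining resistor.
R_p = (820×18.0)/(820+18.0) = 17.61 Ω
R_total = R_p + 39.0 = 17.61 + 39.0 = 56.61 Ω
I = V / R_total = 60.9 / 56.61 = 1.076 A
Voltage across the parallel pair: V_p = I × R_p = 1.076 × 17.61 = 18.95 V
Use P = V²/R for R_a with V = V_p.
P_R_a = (18.95)² / 820 = 0.4378 W

438 mW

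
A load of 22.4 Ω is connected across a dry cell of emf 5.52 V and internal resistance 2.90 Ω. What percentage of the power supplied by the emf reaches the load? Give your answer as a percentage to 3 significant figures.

Both r and R carry the same current, so the power split is just the resistance split: η = R/(R+r).
η = R / (R + r) = 22.4 / (22.4 + 2.90) = 0.8854

88.5 %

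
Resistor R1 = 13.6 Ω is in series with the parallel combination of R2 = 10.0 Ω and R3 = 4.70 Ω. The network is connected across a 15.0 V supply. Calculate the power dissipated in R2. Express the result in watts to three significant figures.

Reduce the parallel pair to R_p first; the network is then a simple series string.
R_p = (10.0×4.70)/(10.0+4.70) = 3.197 Ω
R_total = 13.6 + 3.197 = 16.80 Ω
I = V / R_total = 15.0 / 16.80 = 0.8930 A
Voltage across the parallel pair: V_p = I × R_p = 0.8930 × 3.197 = 2.855 V
R2 is across V_p, so use P = V²/R for that branch.
P_R2 = (2.855)² / 10.0 = 0.8152 W

0.815 W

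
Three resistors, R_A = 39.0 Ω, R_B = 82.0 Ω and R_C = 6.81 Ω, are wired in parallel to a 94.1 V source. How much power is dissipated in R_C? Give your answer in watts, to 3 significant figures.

R_C sits directly across the source, so P = V²/R with V = 94.1 V.
P_R_C = V² / R_C = (94.1)² / 6.81 Ω = 1300 W

1300 W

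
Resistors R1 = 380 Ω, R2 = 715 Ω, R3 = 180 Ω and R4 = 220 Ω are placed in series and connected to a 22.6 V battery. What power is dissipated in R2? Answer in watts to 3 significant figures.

Series elements share the same current, so find I first, then use P = I²R.
R_total = 380 + 715 + 180 + 220 = 1495 Ω
I = V / R_total = 22.6 / 1495 = 0.01512 A
P_R2 = I² × R2 = (0.01512)² × 715 = 0.1634 W

0.163 W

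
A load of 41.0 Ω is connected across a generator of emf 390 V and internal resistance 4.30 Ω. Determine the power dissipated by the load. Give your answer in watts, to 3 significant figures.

3040 W

Load and internal resistance form a series loop — compute the loop current, then the load power via I²R.
I = ε / (r + R) = 390 / (4.30 + 41.0) = 8.609 A
P_load = I² R = (8.609)² × 41.0 = 3039 W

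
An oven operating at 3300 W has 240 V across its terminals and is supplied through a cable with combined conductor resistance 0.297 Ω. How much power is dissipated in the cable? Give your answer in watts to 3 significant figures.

Line loss is just I²R for the cable — we know both I and R_line directly.
I = P / V = 3300 / 240 = 13.75 A through the cable.
P_line = I² R_line = (13.75)² × 0.297 = 56.15 W

56.2 W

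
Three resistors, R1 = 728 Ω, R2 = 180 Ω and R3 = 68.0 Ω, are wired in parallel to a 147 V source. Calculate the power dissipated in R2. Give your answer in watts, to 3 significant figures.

120 W

Parallel branches share the same voltage; P = V²/R gives the branch power in one step.
P_R2 = V² / R2 = (147)² / 180 Ω = 120.0 W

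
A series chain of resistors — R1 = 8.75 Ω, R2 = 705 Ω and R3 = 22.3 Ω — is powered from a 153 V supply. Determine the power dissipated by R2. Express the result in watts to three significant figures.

30.5 W

Every series element carries the same I. Get I from the total resistance, then P = I² × R2.
R_total = 8.75 + 705 + 22.3 = 736.0 Ω
I = V / R_total = 153 / 736.0 = 0.2079 A
P_R2 = I² × R2 = (0.2079)² × 705 = 30.46 W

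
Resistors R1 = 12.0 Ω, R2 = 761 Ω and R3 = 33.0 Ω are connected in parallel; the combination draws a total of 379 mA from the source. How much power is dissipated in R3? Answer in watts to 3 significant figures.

0.329 W

We need the common branch voltage; get it from I_total × R_eq, then P = V²/R for the branch.
1/R_eq = 1/12.0 + 1/761 + 1/33.0 ⇒ R_eq = 8.699 Ω
V = I_total × R_eq = 0.3790 × 8.699 = 3.297 V
P_R3 = V² / R3 = (3.297)² / 33.0 = 0.3294 W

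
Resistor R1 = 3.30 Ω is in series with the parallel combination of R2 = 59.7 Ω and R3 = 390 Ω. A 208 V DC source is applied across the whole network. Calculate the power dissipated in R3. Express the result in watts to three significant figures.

First combine the parallel branches into one equivalent R_p, then R1 + R_p is a series pair.
R_p = (59.7×390)/(59.7+390) = 51.77 Ω
R_total = 3.30 + 51.77 = 55.07 Ω
I = V / R_total = 208 / 55.07 = 3.777 A
Voltage across the parallel pair: V_p = I × R_p = 3.777 × 51.77 = 195.5 V
R3 sees V_p directly, so P = V_p² / R3.
P_R3 = (195.5)² / 390 = 98.04 W

98.0 W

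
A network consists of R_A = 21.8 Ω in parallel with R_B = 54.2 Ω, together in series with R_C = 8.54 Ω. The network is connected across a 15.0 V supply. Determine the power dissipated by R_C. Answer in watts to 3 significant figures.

First find R_p for the parallel pair, then treat R_p + R_C as a series loop.
R_p = (21.8×54.2)/(21.8+54.2) = 15.55 Ω
R_total = R_p + 8.54 = 15.55 + 8.54 = 24.09 Ω
I = V / R_total = 15.0 / 24.09 = 0.6227 A
All the supply current flows through R_C; use P = I²R_C.
P_R_C = (0.6227)² × 8.54 = 3.312 W

3.31 W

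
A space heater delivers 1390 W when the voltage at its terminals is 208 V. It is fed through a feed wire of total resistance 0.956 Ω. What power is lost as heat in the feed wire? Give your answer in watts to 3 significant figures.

The feed wire and load are in series, so the same current flows in both; the loss is I²R_line.
I = P / V = 1390 / 208 = 6.683 A through the feed wire.
P_line = I² R_line = (6.683)² × 0.956 = 42.69 W

42.7 W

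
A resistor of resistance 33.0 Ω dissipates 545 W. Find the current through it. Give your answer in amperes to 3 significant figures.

Rearranging the power relation for the two known quantities gives I = √(P / R).
I = √(545 / 33.0) = 4.064 A

4.06 A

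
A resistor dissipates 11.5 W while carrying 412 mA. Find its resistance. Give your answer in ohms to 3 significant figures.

67.7 Ω

Rearranging the power relation for the two known quantities gives R = P / I².
R = 11.5 / (0.4120)² = 67.75 Ω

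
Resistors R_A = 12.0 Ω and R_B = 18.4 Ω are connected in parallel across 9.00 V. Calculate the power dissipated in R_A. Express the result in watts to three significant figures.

6.75 W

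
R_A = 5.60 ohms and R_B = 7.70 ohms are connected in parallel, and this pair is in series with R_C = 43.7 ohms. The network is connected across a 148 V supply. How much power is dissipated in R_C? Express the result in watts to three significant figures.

Combine R_A and R_B into their parallel equivalent first, reducing the network to two series resistors.
R_p = (5.60×7.70)/(5.60+7.70) = 3.242 Ω
R_total = R_p + 43.7 = 3.242 + 43.7 = 46.94 Ω
I = V / R_total = 148 / 46.94 = 3.153 A
All the supply current flows through R_C; use P = I²R_C.
P_R_C = (3.153)² × 43.7 = 434.4 W

434 W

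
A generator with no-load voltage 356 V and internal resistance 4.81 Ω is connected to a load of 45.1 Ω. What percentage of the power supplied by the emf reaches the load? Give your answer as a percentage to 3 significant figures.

90.4 %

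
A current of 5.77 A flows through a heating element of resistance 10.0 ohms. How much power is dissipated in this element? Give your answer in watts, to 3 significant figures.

333 W

The current through and the resistance of the element are both given; use P = I²R.
P = (5.770 A)² × 10.0 Ω = 332.9 W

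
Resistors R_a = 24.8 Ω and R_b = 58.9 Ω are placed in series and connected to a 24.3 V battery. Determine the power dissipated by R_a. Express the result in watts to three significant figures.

2.09 W

Series elements share the same current, so find I first, then use P = I²R.
R_total = 24.8 + 58.9 = 83.70 Ω
I = V / R_total = 24.3 / 83.70 = 0.2903 A
P_R_a = I² × R_a = (0.2903)² × 24.8 = 2.090 W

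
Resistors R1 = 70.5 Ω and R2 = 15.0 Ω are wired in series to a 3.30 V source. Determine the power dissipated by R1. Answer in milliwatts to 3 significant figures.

The current is common to all series resistors; compute it, then apply P = I²R for the target.
R_total = 70.5 + 15.0 = 85.50 Ω
I = V / R_total = 3.30 / 85.50 = 0.03860 A
P_R1 = I² × R1 = (0.03860)² × 70.5 = 0.1050 W

105 mW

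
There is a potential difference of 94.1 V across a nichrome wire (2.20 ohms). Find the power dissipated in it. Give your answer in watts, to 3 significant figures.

With V across and R both known, P = V²/R gives the dissipation directly.
P = (94.1 V)² / 2.20 Ω = 4025 W

4020 W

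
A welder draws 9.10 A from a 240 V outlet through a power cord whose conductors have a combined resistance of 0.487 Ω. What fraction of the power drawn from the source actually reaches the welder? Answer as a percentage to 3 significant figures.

98.2 %

The power cord carries the full 9.10 A.
P_line = I² R_line = (9.100)² × 0.487 = 40.33 W
P_source = V I = 240 × 9.100 = 2184 W; P_load = 2144 W
η = P_load / P_source = 2144 / 2184 = 0.9815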